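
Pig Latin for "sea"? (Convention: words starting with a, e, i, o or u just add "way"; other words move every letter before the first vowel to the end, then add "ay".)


Word: "sea"
Starts with consonant(s) → move to end, add 'ay'
Consonant cluster: "s"
Pig Latin = "easay"


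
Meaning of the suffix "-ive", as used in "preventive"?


Suffix: -ive
As in: preventive -> prevent + -ive
Meaning = tending to


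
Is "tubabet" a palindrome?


Word: "tubabet"
Reversed: "tebabut"
Forward == Backward? tubabet != tebabut
Palindrome = No


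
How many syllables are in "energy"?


Word: "energy"
Syllable breakdown: en / er / gy
Counting: 3 parts
= 3 syllables


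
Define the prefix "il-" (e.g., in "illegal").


Prefix: il-
Example: illegal (il- + legal)
Meaning = not


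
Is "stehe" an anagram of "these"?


Word 1: "these" → sorted: eehst
Word 2: "stehe" → sorted: eehst
Same letters? eehst == eehst
Anagram = Yes


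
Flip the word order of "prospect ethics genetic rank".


Original: "prospect ethics genetic rank"
Words (1..n): prospect | ethics | genetic | rank
Reversed (n..1): rank | genetic | ethics | prospect
Result = "rank genetic ethics prospect"


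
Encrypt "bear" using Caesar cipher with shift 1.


Word: "bear"
Shift: 1
Each letter → (letter + shift) mod 26:
  'b' (1) + 1 = 2 → 'c'
  'e' (4) + 1 = 5 → 'f'
  'a' (0) + 1 = 1 → 'b'
  'r' (17) + 1 = 18 → 's'
Result = "cfbs"


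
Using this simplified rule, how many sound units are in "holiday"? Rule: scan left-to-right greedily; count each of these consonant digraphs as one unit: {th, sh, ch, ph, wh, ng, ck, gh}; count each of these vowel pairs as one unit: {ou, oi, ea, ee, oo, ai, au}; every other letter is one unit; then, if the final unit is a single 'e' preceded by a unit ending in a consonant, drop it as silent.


Word: "holiday" (7 letters)
Left-to-right scan:
  [1] 'h' (letter)
  [2] 'o' (letter)
  [3] 'l' (letter)
  [4] 'i' (letter)
  [5] 'd' (letter)
  [6] 'a' (letter)
  [7] 'y' (letter)
Units from scan: 7
Sound units = 7 units


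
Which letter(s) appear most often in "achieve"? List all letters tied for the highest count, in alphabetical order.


Word: "achieve"
Letter counts:
  'a': 1
  'c': 1
  'e': 2
  'h': 1
  'i': 1
  'v': 1
Maximum count = 2
Most frequent = 'e' (2 times each)


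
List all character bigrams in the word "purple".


Word: "purple" (length 6)
Number of bigrams = 6 - 2 + 1 = 5
  Position 0: "pu"
  Position 1: "ur"
  Position 2: "rp"
  Position 3: "pl"
  Position 4: "le"
Bigrams = "pu", "ur", "rp", "pl", "le"


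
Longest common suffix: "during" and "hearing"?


Word 1: "during"
Word 2: "hearing"
Comparing from end:
  Pos -1: 'g' == 'g'
  Pos -2: 'n' == 'n'
  Pos -3: 'i' == 'i'
  Pos -4: 'r' == 'r'
  Pos -5: 'u' != 'a' (stop)
LCS = "ring" (length 4)


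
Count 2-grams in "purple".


Word: "purple" (length 6)
Number of 2-grams = length - 2 + 1 = 6 - 2 + 1
= 5


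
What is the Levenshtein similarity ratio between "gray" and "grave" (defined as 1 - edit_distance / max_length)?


Word 1: "gray" (length 4)
Word 2: "grave" (length 5)
One optimal edit sequence:
  1. keep 'g'
  2. keep 'r'
  3. keep 'a'
  4. insert 'v'  (+1)
  5. substitute 'y' -> 'e'  (+1)
Edit distance = 2
Max length = max(4, 5) = 5
Similarity = 1 - 2/5
= 0.6000


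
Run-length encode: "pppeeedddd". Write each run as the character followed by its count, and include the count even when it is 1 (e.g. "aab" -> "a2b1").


String: "pppeeedddd"
Scanning for consecutive runs:
  'p' x 3
  'e' x 3
  'd' x 4
RLE = "p3e3d4"


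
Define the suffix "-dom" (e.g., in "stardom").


Suffix: -dom
Example: stardom (star + -dom)
Meaning = state / realm


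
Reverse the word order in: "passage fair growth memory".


Original: "passage fair growth memory"
Words (1..n): passage | fair | growth | memory
Reversed (n..1): memory | growth | fair | passage
Result = "memory growth fair passage"


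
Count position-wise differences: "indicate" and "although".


Comparing character by character (same length = 8):
  Pos 0: 'i' vs 'a' !=
  Pos 1: 'n' vs 'l' !=
  Pos 2: 'd' vs 't' !=
  Pos 3: 'i' vs 'h' !=
  Pos 4: 'c' vs 'o' !=
  Pos 5: 'a' vs 'u' !=
  Pos 6: 't' vs 'g' !=
  Pos 7: 'e' vs 'h' !=
Hamming distance = 8


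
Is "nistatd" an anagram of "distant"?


Word 1: "distant" → sorted: adinstt
Word 2: "nistatd" → sorted: adinstt
Same letters? adinstt == adinstt
Anagram = Yes


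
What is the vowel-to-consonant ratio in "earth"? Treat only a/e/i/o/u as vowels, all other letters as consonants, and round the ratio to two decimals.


Word: "earth"
Vowels (a,e,i,o,u): 2
Consonants: 3
Ratio = 2/3
= 0.67


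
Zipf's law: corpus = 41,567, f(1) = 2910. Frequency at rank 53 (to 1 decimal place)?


Zipf's law: f(r) = f(1) / r
f(1) = 2910
f(53) = 2910 / 53
= 54.9 occurrences


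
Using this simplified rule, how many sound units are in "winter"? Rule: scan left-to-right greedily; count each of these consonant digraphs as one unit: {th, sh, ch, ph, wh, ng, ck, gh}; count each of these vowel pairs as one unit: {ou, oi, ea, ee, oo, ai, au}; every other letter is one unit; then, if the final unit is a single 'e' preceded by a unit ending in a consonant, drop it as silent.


Word: "winter" (6 letters)
Left-to-right scan:
  1. 'w' (letter)
  2. 'i' (letter)
  3. 'n' (letter)
  4. 't' (letter)
  5. 'e' (letter)
  6. 'r' (letter)
Units from scan: 6
Sound units = 6 units


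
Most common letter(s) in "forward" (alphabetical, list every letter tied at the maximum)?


Word: "forward"
Letter counts:
  'a': 1
  'd': 1
  'f': 1
  'o': 1
  'r': 2
  'w': 1
Maximum count = 2
Most frequent = 'r' (2 times each)


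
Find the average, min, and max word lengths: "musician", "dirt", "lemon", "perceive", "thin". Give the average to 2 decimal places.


Lengths: "musician"=8, "dirt"=4, "lemon"=5, "perceive"=8, "thin"=4
Sum = 29, Count = 5
Average = 29/5 = 5.80
= avg=5.80, min=4, max=8


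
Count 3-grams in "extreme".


Word: "extreme" (length 7)
Number of 3-grams = length - 3 + 1 = 7 - 3 + 1
= 5


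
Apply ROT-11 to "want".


Word: "want"
Shift: 11
Each letter → (letter + shift) mod 26:
  'w' (22) + 11 = 7 → 'h'
  'a' (0) + 11 = 11 → 'l'
  'n' (13) + 11 = 24 → 'y'
  't' (19) + 11 = 4 → 'e'
Result = "hlye"


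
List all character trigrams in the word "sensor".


Word: "sensor" (length 6)
Number of trigrams = 6 - 3 + 1 = 4
  Position 0: "sen"
  Position 1: "ens"
  Position 2: "nso"
  Position 3: "sor"
Trigrams = "sen", "ens", "nso", "sor"


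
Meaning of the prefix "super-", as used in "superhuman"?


Prefix: super-
As in: superhuman -> super- + human
Meaning = above / beyond


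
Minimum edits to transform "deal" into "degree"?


Word 1: "deal" (length 4)
Word 2: "degree" (length 6)
One optimal edit sequence (insert/delete/substitute each cost 1):
  1. keep 'd'
  2. keep 'e'
  3. insert 'g'  (+1)
  4. insert 'r'  (+1)
  5. substitute 'a' -> 'e'  (+1)
  6. substitute 'l' -> 'e'  (+1)
Total edit operations: 4
Edit distance = 4


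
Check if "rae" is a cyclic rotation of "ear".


Word: "ear", Candidate: "rae"
Method: check if candidate is substring of word+word
"earear" contains "rae"? No
Is rotation = No


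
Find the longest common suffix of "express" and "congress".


Word 1: "express"
Word 2: "congress"
Comparing from end:
  Pos -1: 's' == 's'
  Pos -2: 's' == 's'
  Pos -3: 'e' == 'e'
  Pos -4: 'r' == 'r'
  Pos -5: 'p' != 'g' (stop)
LCS = "ress" (length 4)


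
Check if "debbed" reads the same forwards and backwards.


Word: "debbed"
Reversed: "debbed"
Forward == Backward? debbed == debbed
Palindrome = Yes


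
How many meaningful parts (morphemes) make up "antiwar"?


Word: "antiwar"
Morphemes: anti- + war
Each morpheme carries meaning
= 2 morphemes


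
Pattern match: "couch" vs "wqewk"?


Pattern of "couch": [0, 1, 2, 0, 3]
Pattern of "wqewk": [0, 1, 2, 0, 3]
Patterns match
Same pattern = Yes


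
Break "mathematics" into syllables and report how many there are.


Word: "mathematics"
Syllable breakdown: math · e · mat · ics
Counting: 4 parts
= 4 syllables


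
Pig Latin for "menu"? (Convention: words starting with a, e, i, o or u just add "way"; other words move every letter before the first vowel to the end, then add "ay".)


Word: "menu"
Starts with consonant(s) → move to end, add 'ay'
Consonant cluster: "m"
Pig Latin = "enumay"


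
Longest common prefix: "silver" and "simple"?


Word 1: "silver"
Word 2: "simple"
Comparing from start:
  Pos 0: 's' == 's'
  Pos 1: 'i' == 'i'
  Pos 2: 'l' != 'm' (stop)
LCP = "si" (length 2)


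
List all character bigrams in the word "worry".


Word: "worry" (length 5)
Number of bigrams = 5 - 2 + 1 = 4
  Position 0: "wo"
  Position 1: "or"
  Position 2: "rr"
  Position 3: "ry"
Bigrams = "wo", "or", "rr", "ry"


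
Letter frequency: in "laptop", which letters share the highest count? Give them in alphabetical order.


Word: "laptop"
Letter counts:
  'a': 1
  'l': 1
  'o': 1
  'p': 2
  't': 1
Maximum count = 2
Most frequent = 'p' (2 times each)


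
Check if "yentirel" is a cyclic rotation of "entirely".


Word: "entirely", Candidate: "yentirel"
Method: check if candidate is substring of word+word
"entirelyentirely" contains "yentirel"? Yes
Is rotation = Yes


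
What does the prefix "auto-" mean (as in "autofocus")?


Prefix: auto-
Example: autofocus (auto- + focus)
Meaning = self


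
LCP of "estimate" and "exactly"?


Word 1: "estimate"
Word 2: "exactly"
Comparing from start:
  Pos 0: 'e' == 'e'
  Pos 1: 's' != 'x' (stop)
LCP = "e" (length 1)


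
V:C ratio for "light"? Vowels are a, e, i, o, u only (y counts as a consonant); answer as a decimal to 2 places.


Word: "light"
Vowels (a,e,i,o,u): 1
Consonants: 4
Ratio = 1/4
= 0.25


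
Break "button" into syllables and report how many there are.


Word: "button"
Syllable breakdown: but / ton
Counting: 2 parts
= 2 syllables


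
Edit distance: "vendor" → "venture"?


Word 1: "vendor" (length 6)
Word 2: "venture" (length 7)
One optimal edit sequence (insert/delete/substitute each cost 1):
  1. keep 'v'
  2. keep 'e'
  3. keep 'n'
  4. substitute 'd' -> 't'  (+1)
  5. substitute 'o' -> 'u'  (+1)
  6. keep 'r'
  7. insert 'e'  (+1)
Total edit operations: 3
Edit distance = 3


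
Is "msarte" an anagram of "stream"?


Word 1: "stream" → sorted: aemrst
Word 2: "msarte" → sorted: aemrst
Same letters? aemrst == aemrst
Anagram = Yes


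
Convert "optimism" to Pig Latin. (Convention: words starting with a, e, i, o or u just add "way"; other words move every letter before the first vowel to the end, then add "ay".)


Word: "optimism"
Starts with vowel → add 'way'
Pig Latin = "optimismway"


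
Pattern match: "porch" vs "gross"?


Pattern of "porch": [0, 1, 2, 3, 4]
Pattern of "gross": [0, 1, 2, 3, 3]
Patterns do not match
Same pattern = No


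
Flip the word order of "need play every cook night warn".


Original: "need play every cook night warn"
Words (1..n): need | play | every | cook | night | warn
Reversed (n..1): warn | night | cook | every | play | need
Result = "warn night cook every play need"


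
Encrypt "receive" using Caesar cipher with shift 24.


Word: "receive"
Shift: 24
Each letter → (letter + shift) mod 26:
  'r' (17) + 24 = 15 → 'p'
  'e' (4) + 24 = 2 → 'c'
  'c' (2) + 24 = 0 → 'a'
  'e' (4) + 24 = 2 → 'c'
  'i' (8) + 24 = 6 → 'g'
  'v' (21) + 24 = 19 → 't'
  'e' (4) + 24 = 2 → 'c'
Result = "pcacgtc"


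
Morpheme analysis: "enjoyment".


Word: "enjoyment"
Morphemes: en- + joy + -ment
Each morpheme carries meaning
= 3 morphemes


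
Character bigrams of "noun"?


Word: "noun" (length 4)
Number of bigrams = 4 - 2 + 1 = 3
  Position 0: "no"
  Position 1: "ou"
  Position 2: "un"
Bigrams = "no", "ou", "un"


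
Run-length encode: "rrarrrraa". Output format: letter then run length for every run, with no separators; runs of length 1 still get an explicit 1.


String: "rrarrrraa"
Scanning for consecutive runs:
  'r' x 2
  'a' x 1
  'r' x 4
  'a' x 2
RLE = "r2a1r4a2"


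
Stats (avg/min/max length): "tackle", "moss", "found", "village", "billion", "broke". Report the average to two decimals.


Lengths: "tackle"=6, "moss"=4, "found"=5, "village"=7, "billion"=7, "broke"=5
Sum = 34, Count = 6
Average = 34/6 = 5.67
= avg=5.67, min=4, max=7


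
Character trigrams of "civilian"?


Word: "civilian" (length 8)
Number of trigrams = 8 - 3 + 1 = 6
  Position 0: "civ"
  Position 1: "ivi"
  Position 2: "vil"
  Position 3: "ili"
  Position 4: "lia"
  Position 5: "ian"
Trigrams = "civ", "ivi", "vil", "ili", "lia", "ian"


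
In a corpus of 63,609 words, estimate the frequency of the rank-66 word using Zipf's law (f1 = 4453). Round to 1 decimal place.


Zipf's law: f(r) = f(1) / r
f(1) = 4453
f(66) = 4453 / 66
= 67.5 occurrences


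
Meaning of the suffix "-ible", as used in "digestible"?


Suffix: -ible
As in: digestible -> digest + -ible
Meaning = capable of


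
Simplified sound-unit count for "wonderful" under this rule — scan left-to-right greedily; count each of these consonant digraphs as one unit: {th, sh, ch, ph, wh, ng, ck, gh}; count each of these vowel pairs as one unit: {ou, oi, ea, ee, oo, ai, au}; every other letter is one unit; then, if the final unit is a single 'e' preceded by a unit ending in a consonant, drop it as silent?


Word: "wonderful" (9 letters)
Left-to-right scan:
  [1] 'w' (letter)
  [2] 'o' (letter)
  [3] 'n' (letter)
  [4] 'd' (letter)
  [5] 'e' (letter)
  [6] 'r' (letter)
  [7] 'f' (letter)
  [8] 'u' (letter)
  [9] 'l' (letter)
Units from scan: 9
Sound units = 9 units


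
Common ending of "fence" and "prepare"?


Word 1: "fence"
Word 2: "prepare"
Comparing from end:
  Pos -1: 'e' == 'e'
  Pos -2: 'c' != 'r' (stop)
LCS = "e" (length 1)


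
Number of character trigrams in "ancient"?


Word: "ancient" (length 7)
Number of 3-grams = length - 3 + 1 = 7 - 3 + 1
= 5


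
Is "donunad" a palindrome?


Word: "donunad"
Reversed: "danunod"
Forward == Backward? donunad != danunod
Palindrome = No


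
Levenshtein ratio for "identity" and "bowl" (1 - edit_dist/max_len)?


Word 1: "identity" (length 8)
Word 2: "bowl" (length 4)
One optimal edit sequence:
  1. delete 'i'  (+1)
  2. delete 'd'  (+1)
  3. delete 'e'  (+1)
  4. delete 'n'  (+1)
  5. substitute 't' -> 'b'  (+1)
  6. substitute 'i' -> 'o'  (+1)
  7. substitute 't' -> 'w'  (+1)
  8. substitute 'y' -> 'l'  (+1)
Edit distance = 8
Max length = max(8, 4) = 8
Similarity = 1 - 8/8
= 0.0000


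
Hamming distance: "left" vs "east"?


Comparing character by character (same length = 4):
  Pos 0: 'l' vs 'e' !=
  Pos 1: 'e' vs 'a' !=
  Pos 2: 'f' vs 's' !=
  Pos 3: 't' vs 't' =
Hamming distance = 3


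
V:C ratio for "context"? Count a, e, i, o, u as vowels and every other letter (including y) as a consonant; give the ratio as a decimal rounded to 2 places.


Word: "context"
Vowels (a,e,i,o,u): 2
Consonants: 5
Ratio = 2/5
= 0.40


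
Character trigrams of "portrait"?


Word: "portrait" (length 8)
Number of trigrams = 8 - 3 + 1 = 6
  Position 0: "por"
  Position 1: "ort"
  Position 2: "rtr"
  Position 3: "tra"
  Position 4: "rai"
  Position 5: "ait"
Trigrams = "por", "ort", "rtr", "tra", "rai", "ait"


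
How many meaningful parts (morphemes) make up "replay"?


Word: "replay"
Morphemes: re- | play
Each morpheme carries meaning
= 2 morphemes


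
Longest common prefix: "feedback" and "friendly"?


Word 1: "feedback"
Word 2: "friendly"
Comparing from start:
  Pos 0: 'f' == 'f'
  Pos 1: 'e' != 'r' (stop)
LCP = "f" (length 1)


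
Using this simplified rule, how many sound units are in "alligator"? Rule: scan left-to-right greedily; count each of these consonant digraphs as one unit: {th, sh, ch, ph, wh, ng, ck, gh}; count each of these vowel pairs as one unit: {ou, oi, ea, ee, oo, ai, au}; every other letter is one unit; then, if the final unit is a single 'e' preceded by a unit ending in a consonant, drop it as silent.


Word: "alligator" (9 letters)
Left-to-right scan:
  (1) 'a' (letter)
  (2) 'l' (letter)
  (3) 'l' (letter)
  (4) 'i' (letter)
  (5) 'g' (letter)
  (6) 'a' (letter)
  (7) 't' (letter)
  (8) 'o' (letter)
  (9) 'r' (letter)
Units from scan: 9
Sound units = 9 units


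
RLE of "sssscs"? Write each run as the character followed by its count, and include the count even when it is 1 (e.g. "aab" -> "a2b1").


String: "sssscs"
Scanning for consecutive runs:
  's' x 4
  'c' x 1
  's' x 1
RLE = "s4c1s1"


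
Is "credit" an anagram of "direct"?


Word 1: "direct" → sorted: cdeirt
Word 2: "credit" → sorted: cdeirt
Same letters? cdeirt == cdeirt
Anagram = Yes


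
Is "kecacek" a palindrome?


Word: "kecacek"
Reversed: "kecacek"
Forward == Backward? kecacek == kecacek
Palindrome = Yes


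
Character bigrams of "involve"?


Word: "involve" (length 7)
Number of bigrams = 7 - 2 + 1 = 6
  Position 0: "in"
  Position 1: "nv"
  Position 2: "vo"
  Position 3: "ol"
  Position 4: "lv"
  Position 5: "ve"
Bigrams = "in", "nv", "vo", "ol", "lv", "ve"


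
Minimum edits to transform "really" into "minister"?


Word 1: "really" (length 6)
Word 2: "minister" (length 8)
One optimal edit sequence (insert/delete/substitute each cost 1):
  1. insert 'm'  (+1)
  2. insert 'i'  (+1)
  3. substitute 'r' -> 'n'  (+1)
  4. substitute 'e' -> 'i'  (+1)
  5. substitute 'a' -> 's'  (+1)
  6. substitute 'l' -> 't'  (+1)
  7. substitute 'l' -> 'e'  (+1)
  8. substitute 'y' -> 'r'  (+1)
Total edit operations: 8
Edit distance = 8


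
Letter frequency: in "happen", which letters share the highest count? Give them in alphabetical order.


Word: "happen"
Letter counts:
  'a': 1
  'e': 1
  'h': 1
  'n': 1
  'p': 2
Maximum count = 2
Most frequent = 'p' (2 times each)


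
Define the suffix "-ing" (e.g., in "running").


Suffix: -ing
Example: running = run + -ing, with a spelling change
Meaning = present participle


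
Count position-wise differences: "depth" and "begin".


Comparing character by character (same length = 5):
  Pos 0: 'd' vs 'b' !=
  Pos 1: 'e' vs 'e' =
  Pos 2: 'p' vs 'g' !=
  Pos 3: 't' vs 'i' !=
  Pos 4: 'h' vs 'n' !=
Hamming distance = 4


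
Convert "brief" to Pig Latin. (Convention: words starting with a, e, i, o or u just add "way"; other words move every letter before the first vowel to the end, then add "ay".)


Word: "brief"
Starts with consonant(s) → move to end, add 'ay'
Consonant cluster: "br"
Pig Latin = "iefbray"


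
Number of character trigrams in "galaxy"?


Word: "galaxy" (length 6)
Number of 3-grams = length - 3 + 1 = 6 - 3 + 1
= 4


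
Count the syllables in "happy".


Word: "happy"
Syllable breakdown: hap-py
Counting: 2 parts
= 2 syllables


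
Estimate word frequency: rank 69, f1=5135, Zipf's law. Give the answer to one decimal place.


Zipf's law: f(r) = f(1) / r
f(1) = 5135
f(69) = 5135 / 69
= 74.4 occurrences


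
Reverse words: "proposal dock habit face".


Original: "proposal dock habit face"
Words (1..n): proposal | dock | habit | face
Reversed (n..1): face | habit | dock | proposal
Result = "face habit dock proposal"


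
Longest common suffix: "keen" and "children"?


Word 1: "keen"
Word 2: "children"
Comparing from end:
  Pos -1: 'n' == 'n'
  Pos -2: 'e' == 'e'
  Pos -3: 'e' != 'r' (stop)
LCS = "en" (length 2)


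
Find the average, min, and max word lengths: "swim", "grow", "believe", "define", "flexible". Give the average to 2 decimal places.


Lengths: "swim"=4, "grow"=4, "believe"=7, "define"=6, "flexible"=8
Sum = 29, Count = 5
Average = 29/5 = 5.80
= avg=5.80, min=4, max=8


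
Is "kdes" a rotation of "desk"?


Word: "desk", Candidate: "kdes"
Method: check if candidate is substring of word+word
"deskdesk" contains "kdes"? Yes
Is rotation = Yes


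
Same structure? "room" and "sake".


Pattern of "room": [0, 1, 1, 2]
Pattern of "sake": [0, 1, 2, 3]
Patterns do not match
Same pattern = No


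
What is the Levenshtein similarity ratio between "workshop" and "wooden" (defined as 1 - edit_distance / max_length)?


Word 1: "workshop" (length 8)
Word 2: "wooden" (length 6)
One optimal edit sequence:
  1. keep 'w'
  2. keep 'o'
  3. delete 'r'  (+1)
  4. delete 'k'  (+1)
  5. substitute 's' -> 'o'  (+1)
  6. substitute 'h' -> 'd'  (+1)
  7. substitute 'o' -> 'e'  (+1)
  8. substitute 'p' -> 'n'  (+1)
Edit distance = 6
Max length = max(8, 6) = 8
Similarity = 1 - 6/8
= 0.2500


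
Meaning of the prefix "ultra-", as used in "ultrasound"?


Prefix: ultra-
Example: ultrasound (ultra- + sound)
Meaning = beyond


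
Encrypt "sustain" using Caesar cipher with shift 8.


Word: "sustain"
Shift: 8
Each letter → (letter + shift) mod 26:
  's' (18) + 8 = 0 → 'a'
  'u' (20) + 8 = 2 → 'c'
  's' (18) + 8 = 0 → 'a'
  't' (19) + 8 = 1 → 'b'
  'a' (0) + 8 = 8 → 'i'
  'i' (8) + 8 = 16 → 'q'
  'n' (13) + 8 = 21 → 'v'
Result = "acabiqv"


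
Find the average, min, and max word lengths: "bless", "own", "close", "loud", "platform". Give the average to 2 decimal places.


Lengths: "bless"=5, "own"=3, "close"=5, "loud"=4, "platform"=8
Sum = 25, Count = 5
Average = 25/5 = 5.00
= avg=5.00, min=3, max=8


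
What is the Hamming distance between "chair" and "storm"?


Comparing character by character (same length = 5):
  Pos 0: 'c' vs 's' !=
  Pos 1: 'h' vs 't' !=
  Pos 2: 'a' vs 'o' !=
  Pos 3: 'i' vs 'r' !=
  Pos 4: 'r' vs 'm' !=
Hamming distance = 5


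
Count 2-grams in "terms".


Word: "terms" (length 5)
Number of 2-grams = length - 2 + 1 = 5 - 2 + 1
= 4


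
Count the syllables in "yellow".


Word: "yellow"
Syllable breakdown: yel · low
Counting: 2 parts
= 2 syllables


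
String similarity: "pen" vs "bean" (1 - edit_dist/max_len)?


Word 1: "pen" (length 3)
Word 2: "bean" (length 4)
One optimal edit sequence:
  1. substitute 'p' -> 'b'  (+1)
  2. keep 'e'
  3. insert 'a'  (+1)
  4. keep 'n'
Edit distance = 2
Max length = max(3, 4) = 4
Similarity = 1 - 2/4
= 0.5000


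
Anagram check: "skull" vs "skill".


Word 1: "skull" → sorted: kllsu
Word 2: "skill" → sorted: iklls
Same letters? kllsu != iklls
Anagram = No


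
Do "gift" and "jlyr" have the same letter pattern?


Pattern of "gift": [0, 1, 2, 3]
Pattern of "jlyr": [0, 1, 2, 3]
Patterns match
Same pattern = Yes


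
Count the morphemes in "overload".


Word: "overload"
Morphemes: over- + load
Each morpheme carries meaning
= 2 morphemes


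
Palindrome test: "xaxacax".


Word: "xaxacax"
Reversed: "xacaxax"
Forward == Backward? xaxacax != xacaxax
Palindrome = No


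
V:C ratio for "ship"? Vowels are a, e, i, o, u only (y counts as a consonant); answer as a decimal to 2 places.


Word: "ship"
Vowels (a,e,i,o,u): 1
Consonants: 3
Ratio = 1/3
= 0.33


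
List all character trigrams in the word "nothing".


Word: "nothing" (length 7)
Number of trigrams = 7 - 3 + 1 = 5
  Position 0: "not"
  Position 1: "oth"
  Position 2: "thi"
  Position 3: "hin"
  Position 4: "ing"
Trigrams = "not", "oth", "thi", "hin", "ing"


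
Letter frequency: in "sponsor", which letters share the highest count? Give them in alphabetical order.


Word: "sponsor"
Letter counts:
  'n': 1
  'o': 2
  'p': 1
  'r': 1
  's': 2
Maximum count = 2
Most frequent = 'o', 's' (2 times each)


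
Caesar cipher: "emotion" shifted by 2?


Word: "emotion"
Shift: 2
Each letter → (letter + shift) mod 26:
  'e' (4) + 2 = 6 → 'g'
  'm' (12) + 2 = 14 → 'o'
  'o' (14) + 2 = 16 → 'q'
  't' (19) + 2 = 21 → 'v'
  'i' (8) + 2 = 10 → 'k'
  'o' (14) + 2 = 16 → 'q'
  'n' (13) + 2 = 15 → 'p'
Result = "goqvkqp"


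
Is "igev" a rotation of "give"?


Word: "give", Candidate: "igev"
Method: check if candidate is substring of word+word
"givegive" contains "igev"? No
Is rotation = No


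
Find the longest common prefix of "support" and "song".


Word 1: "support"
Word 2: "song"
Comparing from start:
  Pos 0: 's' == 's'
  Pos 1: 'u' != 'o' (stop)
LCP = "s" (length 1)


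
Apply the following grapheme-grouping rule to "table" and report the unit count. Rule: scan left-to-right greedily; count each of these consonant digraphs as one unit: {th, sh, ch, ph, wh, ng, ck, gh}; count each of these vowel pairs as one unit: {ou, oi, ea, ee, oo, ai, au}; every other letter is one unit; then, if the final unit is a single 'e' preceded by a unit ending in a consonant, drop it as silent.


Word: "table" (5 letters)
Left-to-right scan:
  1. 't' (letter)
  2. 'a' (letter)
  3. 'b' (letter)
  4. 'l' (letter)
  5. 'e' (letter)
Units from scan: 5
Final unit is 'e' after a consonant -> drop as silent (-1)
Sound units = 4 units


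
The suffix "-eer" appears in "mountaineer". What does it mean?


Suffix: -eer
As in: mountaineer -> mountain + -eer
Meaning = one who is concerned with


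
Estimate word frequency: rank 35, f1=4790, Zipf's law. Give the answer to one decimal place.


Zipf's law: f(r) = f(1) / r
f(1) = 4790
f(35) = 4790 / 35
= 136.9 occurrences


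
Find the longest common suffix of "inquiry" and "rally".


Word 1: "inquiry"
Word 2: "rally"
Comparing from end:
  Pos -1: 'y' == 'y'
  Pos -2: 'r' != 'l' (stop)
LCS = "y" (length 1)


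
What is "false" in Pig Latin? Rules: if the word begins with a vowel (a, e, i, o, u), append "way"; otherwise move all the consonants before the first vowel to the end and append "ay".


Word: "false"
Starts with consonant(s) → move to end, add 'ay'
Consonant cluster: "f"
Pig Latin = "alsefay"


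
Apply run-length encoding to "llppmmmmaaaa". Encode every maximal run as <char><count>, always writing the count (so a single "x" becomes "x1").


String: "llppmmmmaaaa"
Scanning for consecutive runs:
  'l' x 2
  'p' x 2
  'm' x 4
  'a' x 4
RLE = "l2p2m4a4"


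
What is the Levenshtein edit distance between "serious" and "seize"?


Word 1: "serious" (length 7)
Word 2: "seize" (length 5)
One optimal edit sequence (insert/delete/substitute each cost 1):
  1. keep 's'
  2. keep 'e'
  3. delete 'r'  (+1)
  4. keep 'i'
  5. delete 'o'  (+1)
  6. substitute 'u' -> 'z'  (+1)
  7. substitute 's' -> 'e'  (+1)
Total edit operations: 4
Edit distance = 4


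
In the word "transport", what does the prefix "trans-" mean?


Prefix: trans-
Example: transport (trans- + port)
Meaning = across


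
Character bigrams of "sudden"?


Word: "sudden" (length 6)
Number of bigrams = 6 - 2 + 1 = 5
  Position 0: "su"
  Position 1: "ud"
  Position 2: "dd"
  Position 3: "de"
  Position 4: "en"
Bigrams = "su", "ud", "dd", "de", "en"


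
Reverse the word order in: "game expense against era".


Original: "game expense against era"
Words (1..n): game | expense | against | era
Reversed (n..1): era | against | expense | game
Result = "era against expense game"


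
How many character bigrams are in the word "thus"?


Word: "thus" (length 4)
Number of 2-grams = length - 2 + 1 = 4 - 2 + 1
= 3


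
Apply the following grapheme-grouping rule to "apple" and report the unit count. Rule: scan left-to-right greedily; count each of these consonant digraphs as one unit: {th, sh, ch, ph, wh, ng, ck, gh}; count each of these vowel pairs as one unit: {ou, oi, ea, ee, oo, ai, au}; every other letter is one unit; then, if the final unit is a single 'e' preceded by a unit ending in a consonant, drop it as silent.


Word: "apple" (5 letters)
Left-to-right scan:
  1. 'a' (letter)
  2. 'p' (letter)
  3. 'p' (letter)
  4. 'l' (letter)
  5. 'e' (letter)
Units from scan: 5
Final unit is 'e' after a consonant -> drop as silent (-1)
Sound units = 4 units


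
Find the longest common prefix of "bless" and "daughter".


Word 1: "bless"
Word 2: "daughter"
Comparing from start:
  Pos 0: 'b' != 'd' (stop)
LCP = "" (length 0)


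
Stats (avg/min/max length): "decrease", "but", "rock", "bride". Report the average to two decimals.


Lengths: "decrease"=8, "but"=3, "rock"=4, "bride"=5
Sum = 20, Count = 4
Average = 20/4 = 5.00
= avg=5.00, min=3, max=8


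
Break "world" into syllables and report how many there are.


Word: "world"
Syllable breakdown: world
Counting: 1 part
= 1 syllable


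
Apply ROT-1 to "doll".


Word: "doll"
Shift: 1
Each letter → (letter + shift) mod 26:
  'd' (3) + 1 = 4 → 'e'
  'o' (14) + 1 = 15 → 'p'
  'l' (11) + 1 = 12 → 'm'
  'l' (11) + 1 = 12 → 'm'
Result = "epmm"


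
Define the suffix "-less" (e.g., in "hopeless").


Suffix: -less
Example: hopeless (hope + -less)
Meaning = without


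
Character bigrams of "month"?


Word: "month" (length 5)
Number of bigrams = 5 - 2 + 1 = 4
  Position 0: "mo"
  Position 1: "on"
  Position 2: "nt"
  Position 3: "th"
Bigrams = "mo", "on", "nt", "th"


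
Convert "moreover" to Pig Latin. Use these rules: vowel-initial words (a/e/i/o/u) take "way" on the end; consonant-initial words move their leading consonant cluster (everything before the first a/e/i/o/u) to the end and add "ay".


Word: "moreover"
Starts with consonant(s) → move to end, add 'ay'
Consonant cluster: "m"
Pig Latin = "oreovermay"


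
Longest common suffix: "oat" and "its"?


Word 1: "oat"
Word 2: "its"
Comparing from end:
  Pos -1: 't' != 's' (stop)
LCS = "" (length 0)


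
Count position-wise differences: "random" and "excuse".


Comparing character by character (same length = 6):
  Pos 0: 'r' vs 'e' !=
  Pos 1: 'a' vs 'x' !=
  Pos 2: 'n' vs 'c' !=
  Pos 3: 'd' vs 'u' !=
  Pos 4: 'o' vs 's' !=
  Pos 5: 'm' vs 'e' !=
Hamming distance = 6


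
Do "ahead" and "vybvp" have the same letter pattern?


Pattern of "ahead": [0, 1, 2, 0, 3]
Pattern of "vybvp": [0, 1, 2, 0, 3]
Patterns match
Same pattern = Yes


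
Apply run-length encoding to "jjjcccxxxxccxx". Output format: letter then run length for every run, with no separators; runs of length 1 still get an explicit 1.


String: "jjjcccxxxxccxx"
Scanning for consecutive runs:
  'j' x 3
  'c' x 3
  'x' x 4
  'c' x 2
  'x' x 2
RLE = "j3c3x4c2x2"


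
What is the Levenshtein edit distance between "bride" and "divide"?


Word 1: "bride" (length 5)
Word 2: "divide" (length 6)
One optimal edit sequence (insert/delete/substitute each cost 1):
  1. insert 'd'  (+1)
  2. substitute 'b' -> 'i'  (+1)
  3. substitute 'r' -> 'v'  (+1)
  4. keep 'i'
  5. keep 'd'
  6. keep 'e'
Total edit operations: 3
Edit distance = 3


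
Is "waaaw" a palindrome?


Word: "waaaw"
Reversed: "waaaw"
Forward == Backward? waaaw == waaaw
Palindrome = Yes


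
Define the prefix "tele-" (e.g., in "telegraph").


Prefix: tele-
Example: telegraph = tele- + graph
Meaning = distant


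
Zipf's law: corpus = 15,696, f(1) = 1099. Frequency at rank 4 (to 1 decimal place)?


Zipf's law: f(r) = f(1) / r
f(1) = 1099
f(4) = 1099 / 4
= 274.8 occurrences


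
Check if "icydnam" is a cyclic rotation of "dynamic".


Word: "dynamic", Candidate: "icydnam"
Method: check if candidate is substring of word+word
"dynamicdynamic" contains "icydnam"? No
Is rotation = No


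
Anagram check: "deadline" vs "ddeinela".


Word 1: "deadline" → sorted: addeeiln
Word 2: "ddeinela" → sorted: addeeiln
Same letters? addeeiln == addeeiln
Anagram = Yes


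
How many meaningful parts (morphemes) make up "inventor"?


Word: "inventor"
Morphemes: invent + -or
Each morpheme carries meaning
= 2 morphemes


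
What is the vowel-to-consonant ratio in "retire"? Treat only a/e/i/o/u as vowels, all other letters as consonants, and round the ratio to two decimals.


Word: "retire"
Vowels (a,e,i,o,u): 3
Consonants: 3
Ratio = 3/3
= 1.00


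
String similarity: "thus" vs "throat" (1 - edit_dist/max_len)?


Word 1: "thus" (length 4)
Word 2: "throat" (length 6)
One optimal edit sequence:
  1. keep 't'
  2. keep 'h'
  3. insert 'r'  (+1)
  4. insert 'o'  (+1)
  5. substitute 'u' -> 'a'  (+1)
  6. substitute 's' -> 't'  (+1)
Edit distance = 4
Max length = max(4, 6) = 6
Similarity = 1 - 4/6
= 0.3333


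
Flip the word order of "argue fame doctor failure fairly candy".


Original: "argue fame doctor failure fairly candy"
Words (1..n): argue | fame | doctor | failure | fairly | candy
Reversed (n..1): candy | fairly | failure | doctor | fame | argue
Result = "candy fairly failure doctor fame argue"


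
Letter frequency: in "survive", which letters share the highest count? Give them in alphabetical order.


Word: "survive"
Letter counts:
  'e': 1
  'i': 1
  'r': 1
  's': 1
  'u': 1
  'v': 2
Maximum count = 2
Most frequent = 'v' (2 times each)


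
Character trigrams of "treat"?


Word: "treat" (length 5)
Number of trigrams = 5 - 3 + 1 = 3
  Position 0: "tre"
  Position 1: "rea"
  Position 2: "eat"
Trigrams = "tre", "rea", "eat"


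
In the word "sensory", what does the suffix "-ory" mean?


Suffix: -ory
Example: sensory (sense + -ory, with a spelling change)
Meaning = relating to / place for


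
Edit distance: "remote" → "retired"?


Word 1: "remote" (length 6)
Word 2: "retired" (length 7)
One optimal edit sequence (insert/delete/substitute each cost 1):
  1. keep 'r'
  2. keep 'e'
  3. substitute 'm' -> 't'  (+1)
  4. substitute 'o' -> 'i'  (+1)
  5. substitute 't' -> 'r'  (+1)
  6. keep 'e'
  7. insert 'd'  (+1)
Total edit operations: 4
Edit distance = 4


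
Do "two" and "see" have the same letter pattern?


Pattern of "two": [0, 1, 2]
Pattern of "see": [0, 1, 1]
Patterns do not match
Same pattern = No


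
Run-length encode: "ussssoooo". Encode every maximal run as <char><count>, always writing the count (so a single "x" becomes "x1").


String: "ussssoooo"
Scanning for consecutive runs:
  'u' x 1
  's' x 4
  'o' x 4
RLE = "u1s4o4"


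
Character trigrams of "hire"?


Word: "hire" (length 4)
Number of trigrams = 4 - 3 + 1 = 2
  Position 0: "hir"
  Position 1: "ire"
Trigrams = "hir", "ire"


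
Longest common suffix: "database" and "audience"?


Word 1: "database"
Word 2: "audience"
Comparing from end:
  Pos -1: 'e' == 'e'
  Pos -2: 's' != 'c' (stop)
LCS = "e" (length 1)


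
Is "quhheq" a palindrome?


Word: "quhheq"
Reversed: "qehhuq"
Forward == Backward? quhheq != qehhuq
Palindrome = No


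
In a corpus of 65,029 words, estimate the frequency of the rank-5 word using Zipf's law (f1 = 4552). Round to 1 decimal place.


Zipf's law: f(r) = f(1) / r
f(1) = 4552
f(5) = 4552 / 5
= 910.4 occurrences


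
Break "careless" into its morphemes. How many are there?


Word: "careless"
Morphemes: care + -less
Each morpheme carries meaning
= 2 morphemes


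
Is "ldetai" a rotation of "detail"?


Word: "detail", Candidate: "ldetai"
Method: check if candidate is substring of word+word
"detaildetail" contains "ldetai"? Yes
Is rotation = Yes


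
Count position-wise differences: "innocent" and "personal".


Comparing character by character (same length = 8):
  Pos 0: 'i' vs 'p' !=
  Pos 1: 'n' vs 'e' !=
  Pos 2: 'n' vs 'r' !=
  Pos 3: 'o' vs 's' !=
  Pos 4: 'c' vs 'o' !=
  Pos 5: 'e' vs 'n' !=
  Pos 6: 'n' vs 'a' !=
  Pos 7: 't' vs 'l' !=
Hamming distance = 8


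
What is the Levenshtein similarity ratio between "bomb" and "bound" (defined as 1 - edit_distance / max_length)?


Word 1: "bomb" (length 4)
Word 2: "bound" (length 5)
One optimal edit sequence:
  1. keep 'b'
  2. keep 'o'
  3. insert 'u'  (+1)
  4. substitute 'm' -> 'n'  (+1)
  5. substitute 'b' -> 'd'  (+1)
Edit distance = 3
Max length = max(4, 5) = 5
Similarity = 1 - 3/5
= 0.4000


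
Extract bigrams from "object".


Word: "object" (length 6)
Number of bigrams = 6 - 2 + 1 = 5
  Position 0: "ob"
  Position 1: "bj"
  Position 2: "je"
  Position 3: "ec"
  Position 4: "ct"
Bigrams = "ob", "bj", "je", "ec", "ct"


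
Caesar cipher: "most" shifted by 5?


Word: "most"
Shift: 5
Each letter → (letter + shift) mod 26:
  'm' (12) + 5 = 17 → 'r'
  'o' (14) + 5 = 19 → 't'
  's' (18) + 5 = 23 → 'x'
  't' (19) + 5 = 24 → 'y'
Result = "rtxy"


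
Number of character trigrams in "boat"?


Word: "boat" (length 4)
Number of 3-grams = length - 3 + 1 = 4 - 3 + 1
= 2


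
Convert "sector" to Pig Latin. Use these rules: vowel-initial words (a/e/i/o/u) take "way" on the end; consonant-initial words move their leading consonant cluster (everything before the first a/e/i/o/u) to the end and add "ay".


Word: "sector"
Starts with consonant(s) → move to end, add 'ay'
Consonant cluster: "s"
Pig Latin = "ectorsay"


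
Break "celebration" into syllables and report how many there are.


Word: "celebration"
Syllable breakdown: cel · e · bra · tion
Counting: 4 parts
= 4 syllables


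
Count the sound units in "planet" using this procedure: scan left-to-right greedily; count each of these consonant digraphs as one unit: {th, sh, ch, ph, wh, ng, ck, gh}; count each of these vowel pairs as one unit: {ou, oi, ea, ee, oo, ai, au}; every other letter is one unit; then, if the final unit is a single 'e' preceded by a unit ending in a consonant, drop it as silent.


Word: "planet" (6 letters)
Left-to-right scan:
  [1] 'p' (letter)
  [2] 'l' (letter)
  [3] 'a' (letter)
  [4] 'n' (letter)
  [5] 'e' (letter)
  [6] 't' (letter)
Units from scan: 6
Sound units = 6 units


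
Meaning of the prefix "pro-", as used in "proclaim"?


Prefix: pro-
Example: proclaim = pro- + claim
Meaning = forward / in favor of


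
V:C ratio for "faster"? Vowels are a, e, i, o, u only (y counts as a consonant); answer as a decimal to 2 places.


Word: "faster"
Vowels (a,e,i,o,u): 2
Consonants: 4
Ratio = 2/4
= 0.50


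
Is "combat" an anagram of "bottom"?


Word 1: "bottom" → sorted: bmoott
Word 2: "combat" → sorted: abcmot
Same letters? bmoott != abcmot
Anagram = No


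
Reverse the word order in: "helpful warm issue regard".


Original: "helpful warm issue regard"
Words (1..n): helpful | warm | issue | regard
Reversed (n..1): regard | issue | warm | helpful
Result = "regard issue warm helpful"


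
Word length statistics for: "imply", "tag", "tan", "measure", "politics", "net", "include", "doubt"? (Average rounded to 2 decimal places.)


Lengths: "imply"=5, "tag"=3, "tan"=3, "measure"=7, "politics"=8, "net"=3, "include"=7, "doubt"=5
Sum = 41, Count = 8
Average = 41/8 = 5.13
= avg=5.13, min=3, max=8


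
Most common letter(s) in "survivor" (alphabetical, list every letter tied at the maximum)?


Word: "survivor"
Letter counts:
  'i': 1
  'o': 1
  'r': 2
  's': 1
  'u': 1
  'v': 2
Maximum count = 2
Most frequent = 'r', 'v' (2 times each)


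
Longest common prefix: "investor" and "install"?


Word 1: "investor"
Word 2: "install"
Comparing from start:
  Pos 0: 'i' == 'i'
  Pos 1: 'n' == 'n'
  Pos 2: 'v' != 's' (stop)
LCP = "in" (length 2)


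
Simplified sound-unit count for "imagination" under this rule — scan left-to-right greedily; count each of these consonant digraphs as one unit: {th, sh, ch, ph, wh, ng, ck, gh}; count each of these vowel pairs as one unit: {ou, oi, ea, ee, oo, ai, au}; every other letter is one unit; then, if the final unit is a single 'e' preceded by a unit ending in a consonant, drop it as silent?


Word: "imagination" (11 letters)
Left-to-right scan:
  (1) 'i' (letter)
  (2) 'm' (letter)
  (3) 'a' (letter)
  (4) 'g' (letter)
  (5) 'i' (letter)
  (6) 'n' (letter)
  (7) 'a' (letter)
  (8) 't' (letter)
  (9) 'i' (letter)
  (10) 'o' (letter)
  (11) 'n' (letter)
Units from scan: 11
Sound units = 11 units


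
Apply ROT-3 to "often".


Word: "often"
Shift: 3
Each letter → (letter + shift) mod 26:
  'o' (14) + 3 = 17 → 'r'
  'f' (5) + 3 = 8 → 'i'
  't' (19) + 3 = 22 → 'w'
  'e' (4) + 3 = 7 → 'h'
  'n' (13) + 3 = 16 → 'q'
Result = "riwhq"
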